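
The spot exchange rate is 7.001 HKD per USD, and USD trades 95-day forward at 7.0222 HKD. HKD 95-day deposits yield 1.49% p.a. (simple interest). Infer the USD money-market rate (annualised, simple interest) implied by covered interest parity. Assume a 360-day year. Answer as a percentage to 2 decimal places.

0.34%

T = 95/360 years.
By CIP, F/S equals the HKD-to-USD growth ratio: 7.0222/7.001 = 1.0030281.
HKD growth factor: 1 + 0.0149×95/360 = 1.0039319.
So the USD growth factor = 1.0009011.
(1.0009011 − 1)/T = 0.003415, i.e. 0.34%.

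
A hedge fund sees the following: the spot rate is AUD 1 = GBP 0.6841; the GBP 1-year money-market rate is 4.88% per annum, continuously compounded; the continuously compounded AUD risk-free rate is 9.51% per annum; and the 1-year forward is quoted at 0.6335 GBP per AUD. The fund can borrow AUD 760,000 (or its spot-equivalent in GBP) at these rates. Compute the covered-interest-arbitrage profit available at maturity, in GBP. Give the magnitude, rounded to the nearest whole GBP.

T = 1 year.
Invest the AUD and cover forward: 760,000 × 1.09976883 × 0.6335 = GBP 529,494.70.
Convert at spot and invest in GBP: 760,000 × 0.6841 × 1.05001033 = GBP 545,917.17.
The quoted forward undervalues AUD, so borrow AUD, convert to GBP at spot, deposit the GBP at 4.88%, and buy AUD forward at 0.6335 to cover the loan.
Arbitrage profit = |529,494.70 − 545,917.17| = GBP 16,422.

GBP 16,422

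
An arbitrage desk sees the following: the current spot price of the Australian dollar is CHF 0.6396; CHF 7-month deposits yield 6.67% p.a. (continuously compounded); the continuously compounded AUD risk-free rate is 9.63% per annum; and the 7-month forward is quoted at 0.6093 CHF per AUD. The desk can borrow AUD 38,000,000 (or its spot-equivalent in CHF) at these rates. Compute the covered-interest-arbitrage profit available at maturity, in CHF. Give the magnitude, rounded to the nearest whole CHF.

T = 7/12 years.
Route A — deposit AUD, sell forward: 38,000,000 × 1.0577827795 × 0.6093 = CHF 24,491,267.81.
Route B — convert at spot, deposit CHF: 38,000,000 × 0.6396 × 1.0396751757 = CHF 25,269,097.21.
The quoted forward undervalues AUD, so borrow AUD, convert to CHF at spot, deposit the CHF at 6.67%, and buy AUD forward at 0.6093 to cover the loan.
The gap between the two covered legs is CHF 777,829.

CHF 777,829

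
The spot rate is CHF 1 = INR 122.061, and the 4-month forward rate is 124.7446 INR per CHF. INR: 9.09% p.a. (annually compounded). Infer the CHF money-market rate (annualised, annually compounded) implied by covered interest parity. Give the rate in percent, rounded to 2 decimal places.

2.20%

T = 4/12 years.
F/S = 124.7446/122.061 = 1.0219857 = (growth of INR) / (growth of CHF).
INR growth factor: (1 + 0.0909)^(4/12) = 1.0294256.
Hence g_CHF = 1.0072798.
Annualise: 1.0072798^(12/4) − 1 = 0.021999 = 2.20%.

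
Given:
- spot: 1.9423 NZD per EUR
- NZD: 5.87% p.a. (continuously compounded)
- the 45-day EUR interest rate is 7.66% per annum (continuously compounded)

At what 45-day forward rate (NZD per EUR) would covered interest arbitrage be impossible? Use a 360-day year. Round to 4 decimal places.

1.9380

T = 45/360 years.
NZD accumulates by e^(0.0587×45/360) = 1.0073645.
EUR accumulates by e^(0.0766×45/360) = 1.009621.
So F = 1.9423 × 1.0073645 / 1.009621 = 1.937959 (NZD/EUR).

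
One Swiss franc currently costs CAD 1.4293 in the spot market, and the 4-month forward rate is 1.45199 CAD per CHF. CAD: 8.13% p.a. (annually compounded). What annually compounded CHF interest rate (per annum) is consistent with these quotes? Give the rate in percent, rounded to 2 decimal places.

3.14%

T = 4/12 years.
CIP gives F = S · g_CAD/g_CHF, so g_CAD/g_CHF = 1.45199/1.4293 = 1.0158749.
The CAD side grows by (1 + 0.0813)^(4/12) = 1.0263971.
Hence g_CHF = 1.0103578.
r = 1.0103578^(12/4) − 1 = 0.031396 → 3.14%.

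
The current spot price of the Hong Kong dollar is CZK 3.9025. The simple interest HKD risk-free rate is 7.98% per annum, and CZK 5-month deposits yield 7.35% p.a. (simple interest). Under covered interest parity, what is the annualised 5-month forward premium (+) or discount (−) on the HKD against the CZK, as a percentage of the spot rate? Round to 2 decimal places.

-0.61%

T = 5/12 years.
F = S · g_CZK/g_HKD = 3.9025 × 1.030625/1.033250 = 3.8925856.
(F − S)/S ÷ T = (3.8925856 − 3.9025)/3.9025/(5/12) = -0.006097 → -0.61%.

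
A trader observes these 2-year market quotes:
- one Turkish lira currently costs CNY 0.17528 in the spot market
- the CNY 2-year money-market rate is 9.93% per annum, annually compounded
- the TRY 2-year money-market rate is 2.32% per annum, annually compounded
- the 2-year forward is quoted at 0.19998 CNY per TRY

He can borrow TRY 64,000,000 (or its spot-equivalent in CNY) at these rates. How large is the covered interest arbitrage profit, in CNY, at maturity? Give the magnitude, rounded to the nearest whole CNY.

T = 2 years.
Invest the TRY and cover forward: 64,000,000 × 1.04693824 × 0.19998 = CNY 13,399,469.39.
Convert at spot and invest in CNY: 64,000,000 × 0.17528 × 1.20846049 = CNY 13,556,413.10.
The quoted forward undervalues TRY, so borrow TRY, convert to CNY at spot, deposit the CNY at 9.93%, and buy TRY forward at 0.19998 to cover the loan.
The gap between the two covered legs is CNY 156,944.

CNY 156,944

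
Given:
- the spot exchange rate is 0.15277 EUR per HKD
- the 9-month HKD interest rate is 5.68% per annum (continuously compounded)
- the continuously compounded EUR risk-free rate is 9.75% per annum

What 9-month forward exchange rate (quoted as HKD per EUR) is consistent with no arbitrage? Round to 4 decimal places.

6.3490

T = 9/12 years.
EUR accumulates by e^(0.0975×9/12) = 1.075865.
Growth of 1 HKD over T: e^(0.0568×9/12) = 1.0435204.
Forward (EUR per HKD) = 0.15277 × 1.075865 / 1.0435204 = 0.1575052.
Invert for HKD per EUR: 1 / 0.1575052 = 6.3490.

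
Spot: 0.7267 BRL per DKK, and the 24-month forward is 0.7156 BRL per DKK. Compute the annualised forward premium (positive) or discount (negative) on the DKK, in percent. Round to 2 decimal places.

-0.76%

T = 2 years.
Period premium: (0.7156 − 0.7267)/0.7267 = -0.0152745.
×(1/T) gives -0.76% p.a.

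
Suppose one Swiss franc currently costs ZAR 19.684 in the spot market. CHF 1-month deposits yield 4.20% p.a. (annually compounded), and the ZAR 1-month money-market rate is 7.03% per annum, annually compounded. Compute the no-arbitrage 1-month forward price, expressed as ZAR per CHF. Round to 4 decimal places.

T = 1/12 years.
ZAR growth factor: (1 + 0.0703)^(1/12) = 1.00567764.
CHF accumulates by (1 + 0.0420)^(1/12) = 1.00343438.
Forward (ZAR per CHF) = 19.684 × 1.00567764 / 1.00343438 = 19.728005.

19.7280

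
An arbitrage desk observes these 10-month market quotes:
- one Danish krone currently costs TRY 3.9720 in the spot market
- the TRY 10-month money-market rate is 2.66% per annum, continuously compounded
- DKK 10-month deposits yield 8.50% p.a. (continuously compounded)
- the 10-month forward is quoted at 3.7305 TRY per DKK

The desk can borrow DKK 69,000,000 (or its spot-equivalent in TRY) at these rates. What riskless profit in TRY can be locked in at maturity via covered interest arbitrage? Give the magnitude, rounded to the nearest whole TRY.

T = 10/12 years.
Invest the DKK and cover forward: 69,000,000 × 1.07340231057 × 3.7305 = TRY 276,298,585.05.
Convert at spot and invest in TRY: 69,000,000 × 3.9720 × 1.02241417263 = TRY 280,211,007.46.
The quoted forward undervalues DKK, so borrow DKK, convert to TRY at spot, deposit the TRY at 2.66%, and buy DKK forward at 3.7305 to cover the loan.
Arbitrage profit = |276,298,585.05 − 280,211,007.46| = TRY 3,912,422.

TRY 3,912,422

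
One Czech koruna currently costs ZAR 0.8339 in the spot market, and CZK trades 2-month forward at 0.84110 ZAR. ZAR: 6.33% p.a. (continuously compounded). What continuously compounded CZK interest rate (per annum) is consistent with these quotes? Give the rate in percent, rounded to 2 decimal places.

1.17%

T = 2/12 years.
F/S = 0.8411/0.8339 = 1.0086341 = (growth of ZAR) / (growth of CZK).
The ZAR side grows by e^(0.0633×2/12) = 1.0106058.
Hence g_CZK = 1.0019548.
r = ln(1.0019548)/(2/12) = 0.011717 → 1.17%.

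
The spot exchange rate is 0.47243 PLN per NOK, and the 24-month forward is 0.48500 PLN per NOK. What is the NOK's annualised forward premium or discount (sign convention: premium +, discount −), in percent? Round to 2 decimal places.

+1.33%

T = 2 years.
NOK trades forward at +2.66071% vs spot over the period.
Annualise by dividing by T: 0.0266071 / 2 = 0.013304 → 1.33%.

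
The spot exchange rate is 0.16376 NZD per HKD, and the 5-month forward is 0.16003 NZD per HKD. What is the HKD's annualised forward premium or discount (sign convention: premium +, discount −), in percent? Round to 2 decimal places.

T = 5/12 years.
(F − S)/S = (0.16003 − 0.16376)/0.16376 = -0.0227772.
Annualise by dividing by T: -0.0227772 / (5/12) = -0.054665 → -5.47%.

-5.47%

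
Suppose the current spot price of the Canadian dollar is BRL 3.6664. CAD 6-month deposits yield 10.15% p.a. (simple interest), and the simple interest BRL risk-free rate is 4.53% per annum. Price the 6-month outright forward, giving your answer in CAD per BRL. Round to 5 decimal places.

0.28024

T = 6/12 years.
BRL accumulates by 1 + 0.0453×6/12 = 1.022650.
CAD accumulates by 1 + 0.1015×6/12 = 1.050750.
CIP: F = S · (grow BRL)/(grow CAD) = 3.6664 × 1.022650/1.050750 = 3.568350 BRL per CAD.
Invert for CAD per BRL: 1 / 3.568350 = 0.28024.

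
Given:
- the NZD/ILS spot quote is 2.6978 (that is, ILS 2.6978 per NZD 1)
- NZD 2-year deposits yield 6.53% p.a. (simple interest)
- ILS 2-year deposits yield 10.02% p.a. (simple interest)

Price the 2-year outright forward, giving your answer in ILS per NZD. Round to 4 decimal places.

2.8644

T = 2 years.
Growth of 1 ILS over T: 1 + 0.1002×2 = 1.200400.
NZD growth factor: 1 + 0.0653×2 = 1.130600.
Forward (ILS per NZD) = 2.6978 × 1.200400 / 1.130600 = 2.864354.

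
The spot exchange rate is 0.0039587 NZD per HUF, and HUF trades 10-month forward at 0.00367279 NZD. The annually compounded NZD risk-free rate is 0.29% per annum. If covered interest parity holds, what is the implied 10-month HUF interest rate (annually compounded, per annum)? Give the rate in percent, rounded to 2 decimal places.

9.73%

T = 10/12 years.
F/S = 0.00367279/0.0039587 = 0.9277768 = (growth of NZD) / (growth of HUF).
The NZD side grows by (1 + 0.0029)^(10/12) = 1.0024161.
Hence g_HUF = 1.0804496.
r = 1.0804496^(12/10) − 1 = 0.097300 → 9.73%.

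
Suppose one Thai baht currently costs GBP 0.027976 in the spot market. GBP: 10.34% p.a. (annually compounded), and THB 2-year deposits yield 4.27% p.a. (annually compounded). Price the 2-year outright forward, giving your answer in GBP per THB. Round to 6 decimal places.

T = 2 years.
GBP accumulates by (1 + 0.1034)^2 = 1.2174916.
Growth of 1 THB over T: (1 + 0.0427)^2 = 1.0872233.
Forward (GBP per THB) = 0.027976 × 1.2174916 / 1.0872233 = 0.03132801.

0.031328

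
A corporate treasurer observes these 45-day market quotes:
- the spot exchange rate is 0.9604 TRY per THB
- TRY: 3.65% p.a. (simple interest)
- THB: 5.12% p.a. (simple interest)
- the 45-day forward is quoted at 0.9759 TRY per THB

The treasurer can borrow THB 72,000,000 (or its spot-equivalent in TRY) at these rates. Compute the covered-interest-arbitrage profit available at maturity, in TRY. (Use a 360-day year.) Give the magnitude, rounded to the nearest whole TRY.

T = 45/360 years.
Invest the THB and cover forward: 72,000,000 × 1.006400 × 0.9759 = TRY 70,714,494.72.
Convert at spot and invest in TRY: 72,000,000 × 0.9604 × 1.0045625 = TRY 69,464,291.40.
The quoted forward overvalues THB, so borrow TRY, buy THB at spot, deposit the THB at 5.12%, and sell the proceeds forward at 0.9759.
Arbitrage profit = |70,714,494.72 − 69,464,291.40| = TRY 1,250,203.

TRY 1,250,203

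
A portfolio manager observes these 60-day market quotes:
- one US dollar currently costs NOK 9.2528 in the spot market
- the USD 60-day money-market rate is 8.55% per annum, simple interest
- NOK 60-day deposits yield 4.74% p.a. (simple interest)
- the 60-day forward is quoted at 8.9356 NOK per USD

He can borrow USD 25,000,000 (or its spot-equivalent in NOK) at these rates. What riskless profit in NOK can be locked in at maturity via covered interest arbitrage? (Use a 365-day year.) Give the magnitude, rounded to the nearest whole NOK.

NOK 6,592,694

T = 60/365 years.
Invest the USD and cover forward: 25,000,000 × 1.01405479452 × 8.9356 = NOK 226,529,700.55.
Convert at spot and invest in NOK: 25,000,000 × 9.2528 × 1.00779178082 = NOK 233,122,394.74.
The quoted forward undervalues USD, so borrow USD, convert to NOK at spot, deposit the NOK at 4.74%, and buy USD forward at 8.9356 to cover the loan.
Profit = 233,122,394.74 − 226,529,700.55 = NOK 6,592,694.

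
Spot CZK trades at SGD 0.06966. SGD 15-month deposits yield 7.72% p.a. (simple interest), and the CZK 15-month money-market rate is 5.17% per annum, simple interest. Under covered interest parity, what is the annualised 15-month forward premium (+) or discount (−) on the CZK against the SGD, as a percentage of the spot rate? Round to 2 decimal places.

+2.40%

T = 15/12 years.
No-arbitrage forward: 0.06966 × 1.096500 / 1.064625 = 0.07174563 SGD/CZK.
(F − S)/S ÷ T = (0.07174563 − 0.06966)/0.06966/(15/12) = 0.023952 → 2.40%.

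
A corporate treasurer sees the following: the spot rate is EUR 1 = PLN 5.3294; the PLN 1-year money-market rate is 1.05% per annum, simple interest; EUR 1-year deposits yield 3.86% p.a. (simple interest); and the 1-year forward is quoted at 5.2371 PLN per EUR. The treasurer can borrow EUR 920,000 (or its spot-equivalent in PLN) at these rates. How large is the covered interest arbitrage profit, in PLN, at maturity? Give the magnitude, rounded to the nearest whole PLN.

PLN 49,582

T = 1 year.
Route A — deposit EUR, sell forward: 920,000 × 1.038600 × 5.2371 = PLN 5,004,111.90.
Route B — convert at spot, deposit PLN: 920,000 × 5.3294 × 1.010500 = PLN 4,954,530.00.
The quoted forward overvalues EUR, so borrow PLN, buy EUR at spot, deposit the EUR at 3.86%, and sell the proceeds forward at 5.2371.
Profit = 5,004,111.90 − 4,954,530.00 = PLN 49,582.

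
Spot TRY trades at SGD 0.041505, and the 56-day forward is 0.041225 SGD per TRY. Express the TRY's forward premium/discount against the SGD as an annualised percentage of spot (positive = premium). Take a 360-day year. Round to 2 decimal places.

T = 56/360 years.
Period premium: (0.041225 − 0.041505)/0.041505 = -0.0067462.
Per annum: -0.0067462 / (56/360) = -0.043368 = -4.34%.

-4.34%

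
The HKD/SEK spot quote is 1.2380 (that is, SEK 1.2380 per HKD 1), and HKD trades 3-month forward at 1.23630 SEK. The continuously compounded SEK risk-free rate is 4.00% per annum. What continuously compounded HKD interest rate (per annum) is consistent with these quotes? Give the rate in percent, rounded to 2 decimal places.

4.55%

T = 3/12 years.
CIP gives F = S · g_SEK/g_HKD, so g_SEK/g_HKD = 1.2363/1.238 = 0.9986268.
SEK growth factor: e^(0.0400×3/12) = 1.0100502.
So the HKD growth factor = 1.0114391.
r = ln(1.0114391)/(3/12) = 0.045497 → 4.55%.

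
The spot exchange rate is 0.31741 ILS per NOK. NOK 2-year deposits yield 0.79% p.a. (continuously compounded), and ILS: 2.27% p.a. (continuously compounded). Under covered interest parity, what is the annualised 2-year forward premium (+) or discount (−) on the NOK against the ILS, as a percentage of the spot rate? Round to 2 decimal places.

+1.50%

T = 2 years.
F = S · g_ILS/g_NOK = 0.31741 × 1.0464464/1.0159255 = 0.32694578.
(F − S)/S ÷ T = (0.32694578 − 0.31741)/0.31741/2 = 0.015021 → 1.50%.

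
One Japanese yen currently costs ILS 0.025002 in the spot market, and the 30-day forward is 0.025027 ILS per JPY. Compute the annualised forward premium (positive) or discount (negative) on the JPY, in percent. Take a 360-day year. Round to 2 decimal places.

+1.20%

T = 30/360 years.
JPY trades forward at +0.09999% vs spot over the period.
×(1/T) gives 1.20% p.a.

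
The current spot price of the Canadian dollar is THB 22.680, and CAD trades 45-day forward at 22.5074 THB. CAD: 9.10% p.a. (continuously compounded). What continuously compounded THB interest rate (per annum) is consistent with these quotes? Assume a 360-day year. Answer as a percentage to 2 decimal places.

2.99%

T = 45/360 years.
CIP gives F = S · g_THB/g_CAD, so g_THB/g_CAD = 22.5074/22.68 = 0.9923898.
The CAD side grows by e^(0.0910×45/360) = 1.0114399.
That pins the THB growth at 1.0037426.
Take logs: ln 1.0037426 / (45/360) = 0.029885, so 2.99%.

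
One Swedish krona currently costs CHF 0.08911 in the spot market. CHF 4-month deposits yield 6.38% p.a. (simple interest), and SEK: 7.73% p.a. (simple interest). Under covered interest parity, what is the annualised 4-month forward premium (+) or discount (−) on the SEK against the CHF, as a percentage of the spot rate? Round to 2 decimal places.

-1.32%

T = 4/12 years.
No-arbitrage forward: 0.08911 × 1.0212667 / 1.0257667 = 0.08871908 CHF/SEK.
Annualised premium = (F − S)/S × (1/T) = (0.08871908 − 0.08911)/0.08911 ÷ (4/12) = -1.32%.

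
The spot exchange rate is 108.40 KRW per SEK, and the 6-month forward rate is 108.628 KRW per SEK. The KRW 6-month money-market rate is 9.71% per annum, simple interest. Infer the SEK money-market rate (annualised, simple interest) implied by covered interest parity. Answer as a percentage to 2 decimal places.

T = 6/12 years.
F/S = 108.628/108.4 = 1.0021033 = (growth of KRW) / (growth of SEK).
The KRW side grows by 1 + 0.0971×6/12 = 1.048550.
That pins the SEK growth at 1.0463492.
(1.0463492 − 1)/T = 0.092698, i.e. 9.27%.

9.27%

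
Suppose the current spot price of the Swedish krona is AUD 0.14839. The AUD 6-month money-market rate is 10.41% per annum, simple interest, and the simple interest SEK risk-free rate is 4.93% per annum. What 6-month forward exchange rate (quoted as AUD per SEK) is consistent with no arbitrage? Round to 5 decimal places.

0.15236

T = 6/12 years.
Growth of 1 AUD over T: 1 + 0.1041×6/12 = 1.052050.
SEK growth factor: 1 + 0.0493×6/12 = 1.024650.
Forward (AUD per SEK) = 0.14839 × 1.052050 / 1.024650 = 0.1523581.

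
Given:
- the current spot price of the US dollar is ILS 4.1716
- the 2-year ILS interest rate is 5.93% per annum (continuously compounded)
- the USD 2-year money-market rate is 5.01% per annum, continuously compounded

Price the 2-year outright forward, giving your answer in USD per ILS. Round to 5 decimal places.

0.23535

T = 2 years.
Growth of 1 ILS over T: e^(0.0593×2) = 1.1259195.
USD accumulates by e^(0.0501×2) = 1.105392.
So F = 4.1716 × 1.1259195 / 1.105392 = 4.249068 (ILS/USD).
Invert for USD per ILS: 1 / 4.249068 = 0.23535.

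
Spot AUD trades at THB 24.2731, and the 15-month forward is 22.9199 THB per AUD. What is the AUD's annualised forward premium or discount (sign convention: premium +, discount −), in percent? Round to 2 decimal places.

T = 15/12 years.
Period premium: (22.9199 − 24.2731)/24.2731 = -0.0557490.
Annualise by dividing by T: -0.0557490 / (15/12) = -0.044599 → -4.46%.

-4.46%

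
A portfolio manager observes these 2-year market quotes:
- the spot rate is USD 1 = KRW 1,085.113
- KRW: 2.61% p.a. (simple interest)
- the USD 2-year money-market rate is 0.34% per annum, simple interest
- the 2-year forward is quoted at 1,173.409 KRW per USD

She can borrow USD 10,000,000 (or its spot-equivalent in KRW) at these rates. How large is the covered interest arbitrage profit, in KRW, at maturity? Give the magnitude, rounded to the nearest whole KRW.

KRW 396,322,826

T = 2 years.
Invest the USD and cover forward: 10,000,000 × 1.006800 × 1173.409 = KRW 11,813,881,812.00.
Convert at spot and invest in KRW: 10,000,000 × 1085.113 × 1.052200 = KRW 11,417,558,986.00.
The quoted forward overvalues USD, so borrow KRW, buy USD at spot, deposit the USD at 0.34%, and sell the proceeds forward at 1,173.409.
The gap between the two covered legs is KRW 396,322,826.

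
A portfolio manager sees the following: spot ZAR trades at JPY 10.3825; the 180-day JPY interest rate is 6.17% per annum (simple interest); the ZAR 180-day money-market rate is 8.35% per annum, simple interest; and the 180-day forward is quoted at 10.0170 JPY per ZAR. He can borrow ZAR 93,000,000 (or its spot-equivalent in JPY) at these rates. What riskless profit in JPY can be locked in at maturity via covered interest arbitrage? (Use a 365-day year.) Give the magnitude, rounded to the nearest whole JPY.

JPY 25,010,639

T = 180/365 years.
Route A — deposit ZAR, sell forward: 93,000,000 × 1.04117808219 × 10.0170 = JPY 969,941,718.98.
Route B — convert at spot, deposit JPY: 93,000,000 × 10.3825 × 1.03042739726 = JPY 994,952,358.04.
The quoted forward undervalues ZAR, so borrow ZAR, convert to JPY at spot, deposit the JPY at 6.17%, and buy ZAR forward at 10.0170 to cover the loan.
The gap between the two covered legs is JPY 25,010,639.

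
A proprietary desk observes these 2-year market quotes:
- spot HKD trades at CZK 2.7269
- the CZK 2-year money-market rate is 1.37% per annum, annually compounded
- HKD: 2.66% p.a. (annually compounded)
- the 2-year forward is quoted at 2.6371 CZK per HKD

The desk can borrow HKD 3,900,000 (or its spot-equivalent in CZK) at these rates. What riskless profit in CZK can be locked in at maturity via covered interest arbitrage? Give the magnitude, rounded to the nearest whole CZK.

T = 2 years.
Keep in HKD, deliver into the forward: 3,900,000·1.05390756·2.6371 = CZK 10,839,112.54.
Swap to CZK now, deposit: 3,900,000·2.7269·1.02758769 = CZK 10,928,302.60.
The quoted forward undervalues HKD, so borrow HKD, convert to CZK at spot, deposit the CZK at 1.37%, and buy HKD forward at 2.6371 to cover the loan.
Arbitrage profit = |10,839,112.54 − 10,928,302.60| = CZK 89,190.

CZK 89,190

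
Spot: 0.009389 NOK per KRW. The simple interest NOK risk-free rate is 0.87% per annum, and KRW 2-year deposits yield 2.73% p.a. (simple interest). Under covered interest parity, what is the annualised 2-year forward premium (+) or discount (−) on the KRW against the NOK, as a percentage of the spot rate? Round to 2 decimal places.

-1.76%

T = 2 years.
F = S · g_NOK/g_KRW = 0.009389 × 1.017400/1.054600 = 0.009057812.
Annualised premium = (F − S)/S × (1/T) = (0.009057812 − 0.009389)/0.009389 ÷ 2 = -1.76%.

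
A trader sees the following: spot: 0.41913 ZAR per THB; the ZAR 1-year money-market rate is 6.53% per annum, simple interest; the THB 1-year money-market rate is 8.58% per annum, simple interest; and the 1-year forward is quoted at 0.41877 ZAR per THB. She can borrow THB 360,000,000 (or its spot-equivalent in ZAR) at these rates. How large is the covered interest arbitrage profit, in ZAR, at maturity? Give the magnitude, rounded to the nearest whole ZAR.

T = 1 year.
Route A — deposit THB, sell forward: 360,000,000 × 1.085800 × 0.41877 = ZAR 163,692,167.76.
Route B — convert at spot, deposit ZAR: 360,000,000 × 0.41913 × 1.065300 = ZAR 160,739,708.04.
The quoted forward overvalues THB, so borrow ZAR, buy THB at spot, deposit the THB at 8.58%, and sell the proceeds forward at 0.41877.
Profit = 163,692,167.76 − 160,739,708.04 = ZAR 2,952,460.

ZAR 2,952,460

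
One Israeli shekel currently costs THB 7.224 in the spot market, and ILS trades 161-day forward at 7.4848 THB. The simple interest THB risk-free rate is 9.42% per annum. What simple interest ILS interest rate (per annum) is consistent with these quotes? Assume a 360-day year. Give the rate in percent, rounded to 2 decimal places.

1.30%

T = 161/360 years.
By CIP, F/S equals the THB-to-ILS growth ratio: 7.4848/7.224 = 1.0361019.
The THB side grows by 1 + 0.0942×161/360 = 1.0421283.
So the ILS growth factor = 1.0058164.
r = (1.0058164 − 1)/(161/360) = 0.013006 → 1.30%.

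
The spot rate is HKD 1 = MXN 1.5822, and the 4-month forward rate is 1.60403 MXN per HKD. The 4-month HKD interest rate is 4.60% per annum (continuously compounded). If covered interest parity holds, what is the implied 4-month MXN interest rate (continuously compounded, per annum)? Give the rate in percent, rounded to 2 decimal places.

T = 4/12 years.
By CIP, F/S equals the MXN-to-HKD growth ratio: 1.60403/1.5822 = 1.0137972.
The HKD side grows by e^(0.0460×4/12) = 1.0154515.
So the MXN growth factor = 1.0294619.
r = ln(1.0294619)/(4/12) = 0.087109 → 8.71%.

8.71%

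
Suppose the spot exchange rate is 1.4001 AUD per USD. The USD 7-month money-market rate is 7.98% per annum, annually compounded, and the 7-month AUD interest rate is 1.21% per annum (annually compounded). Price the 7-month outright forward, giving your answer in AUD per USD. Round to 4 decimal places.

1.3482

T = 7/12 years.
AUD growth factor: (1 + 0.0121)^(7/12) = 1.0070406.
Growth of 1 USD over T: (1 + 0.0798)^(7/12) = 1.0458039.
CIP: F = S · (grow AUD)/(grow USD) = 1.4001 × 1.0070406/1.0458039 = 1.348205 AUD per USD.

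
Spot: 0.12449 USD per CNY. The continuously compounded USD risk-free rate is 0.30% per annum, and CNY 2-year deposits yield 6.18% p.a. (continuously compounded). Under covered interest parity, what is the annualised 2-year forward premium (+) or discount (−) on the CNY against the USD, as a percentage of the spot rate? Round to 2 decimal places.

T = 2 years.
F = S · g_USD/g_CNY = 0.12449 × 1.006018/1.1315632 = 0.11067803.
(F − S)/S ÷ T = (0.11067803 − 0.12449)/0.12449/2 = -0.055474 → -5.55%.

-5.55%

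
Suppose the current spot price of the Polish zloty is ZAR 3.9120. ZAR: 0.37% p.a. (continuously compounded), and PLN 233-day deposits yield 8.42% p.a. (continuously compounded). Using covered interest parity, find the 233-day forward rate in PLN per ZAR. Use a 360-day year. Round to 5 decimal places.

0.26930

T = 233/360 years.
ZAR growth factor: e^(0.0037×233/360) = 1.0023976.
PLN growth factor: e^(0.0842×233/360) = 1.0560084.
Forward (ZAR per PLN) = 3.912 × 1.0023976 / 1.0560084 = 3.713398.
Quoted the other way: 1/3.713398 = 0.26930 PLN per ZAR.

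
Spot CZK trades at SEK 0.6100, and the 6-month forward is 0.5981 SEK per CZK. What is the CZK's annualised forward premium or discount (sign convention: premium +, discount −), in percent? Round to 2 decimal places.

-3.90%

T = 6/12 years.
CZK trades forward at -1.95082% vs spot over the period.
×(1/T) gives -3.90% p.a.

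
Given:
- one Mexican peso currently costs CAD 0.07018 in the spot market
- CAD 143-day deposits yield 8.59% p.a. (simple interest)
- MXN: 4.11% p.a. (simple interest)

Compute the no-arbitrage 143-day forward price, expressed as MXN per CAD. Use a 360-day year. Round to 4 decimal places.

T = 143/360 years.
CAD accumulates by 1 + 0.0859×143/360 = 1.03412139.
MXN growth factor: 1 + 0.0411×143/360 = 1.01632583.
So F = 0.07018 × 1.03412139 / 1.01632583 = 0.071408831 (CAD/MXN).
Quoted the other way: 1/0.071408831 = 14.0039 MXN per CAD.

14.0039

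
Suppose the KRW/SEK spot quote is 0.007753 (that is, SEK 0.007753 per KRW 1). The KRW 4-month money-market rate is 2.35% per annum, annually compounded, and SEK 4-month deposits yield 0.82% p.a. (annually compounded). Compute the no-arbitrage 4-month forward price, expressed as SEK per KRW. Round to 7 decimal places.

T = 4/12 years.
SEK growth factor: (1 + 0.0082)^(4/12) = 1.0027259.
KRW accumulates by (1 + 0.0235)^(4/12) = 1.0077728.
CIP: F = S · (grow SEK)/(grow KRW) = 0.007753 × 1.0027259/1.0077728 = 0.007714173 SEK per KRW.

0.0077142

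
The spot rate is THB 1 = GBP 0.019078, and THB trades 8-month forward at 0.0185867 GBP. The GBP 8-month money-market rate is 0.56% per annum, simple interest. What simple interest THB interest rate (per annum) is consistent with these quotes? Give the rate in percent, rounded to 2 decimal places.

4.54%

T = 8/12 years.
F/S = 0.0185867/0.019078 = 0.9742478 = (growth of GBP) / (growth of THB).
GBP growth factor: 1 + 0.0056×8/12 = 1.0037333.
That pins the THB growth at 1.0302649.
(1.0302649 − 1)/T = 0.045397, i.e. 4.54%.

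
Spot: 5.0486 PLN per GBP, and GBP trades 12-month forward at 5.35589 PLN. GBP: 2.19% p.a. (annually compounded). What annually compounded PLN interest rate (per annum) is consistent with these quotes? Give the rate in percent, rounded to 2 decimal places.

8.41%

T = 1 year.
F/S = 5.35589/5.0486 = 1.0608664 = (growth of PLN) / (growth of GBP).
The GBP side grows by (1 + 0.0219)^1 = 1.021900.
So the PLN growth factor = 1.0840994.
r = 1.0840994^(1/1) − 1 = 0.084099 → 8.41%.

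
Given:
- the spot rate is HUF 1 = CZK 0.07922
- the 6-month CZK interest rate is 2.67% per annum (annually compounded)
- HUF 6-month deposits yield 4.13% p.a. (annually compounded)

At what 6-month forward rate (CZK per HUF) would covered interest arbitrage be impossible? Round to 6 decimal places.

T = 6/12 years.
CZK accumulates by (1 + 0.0267)^(6/12) = 1.0132621.
Growth of 1 HUF over T: (1 + 0.0413)^(6/12) = 1.0204411.
So F = 0.07922 × 1.0132621 / 1.0204411 = 0.07866267 (CZK/HUF).

0.078663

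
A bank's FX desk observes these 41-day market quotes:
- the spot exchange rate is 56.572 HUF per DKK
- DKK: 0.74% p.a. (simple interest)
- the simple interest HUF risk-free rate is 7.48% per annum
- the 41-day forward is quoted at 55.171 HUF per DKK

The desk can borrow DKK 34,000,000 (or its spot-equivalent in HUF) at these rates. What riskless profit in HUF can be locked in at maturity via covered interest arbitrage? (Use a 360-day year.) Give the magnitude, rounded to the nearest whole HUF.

HUF 62,438,745

T = 41/360 years.
Keep in DKK, deliver into the forward: 34,000,000·1.000842777778·55.171 = HUF 1,877,394,894.35.
Swap to HUF now, deposit: 34,000,000·56.572·1.008518888889 = HUF 1,939,833,639.80.
The quoted forward undervalues DKK, so borrow DKK, convert to HUF at spot, deposit the HUF at 7.48%, and buy DKK forward at 55.171 to cover the loan.
Profit = 1,939,833,639.80 − 1,877,394,894.35 = HUF 62,438,745.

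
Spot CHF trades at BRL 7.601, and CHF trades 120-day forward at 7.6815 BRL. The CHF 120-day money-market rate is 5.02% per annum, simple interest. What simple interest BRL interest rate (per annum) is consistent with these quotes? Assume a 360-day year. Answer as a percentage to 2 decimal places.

8.25%

T = 120/360 years.
F/S = 7.6815/7.601 = 1.0105907 = (growth of BRL) / (growth of CHF).
CHF growth factor: 1 + 0.0502×120/360 = 1.0167333.
Hence g_BRL = 1.0275012.
(1.0275012 − 1)/T = 0.082504, i.e. 8.25%.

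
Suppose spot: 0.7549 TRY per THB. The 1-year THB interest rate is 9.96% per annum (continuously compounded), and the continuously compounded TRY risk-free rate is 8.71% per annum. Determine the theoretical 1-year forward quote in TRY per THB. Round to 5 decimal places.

0.74552

T = 1 year.
Growth of 1 TRY over T: e^(0.0871×1) = 1.0910058.
Growth of 1 THB over T: e^(0.0996×1) = 1.1047289.
CIP: F = S · (grow TRY)/(grow THB) = 0.7549 × 1.0910058/1.1047289 = 0.7455225 TRY per THB.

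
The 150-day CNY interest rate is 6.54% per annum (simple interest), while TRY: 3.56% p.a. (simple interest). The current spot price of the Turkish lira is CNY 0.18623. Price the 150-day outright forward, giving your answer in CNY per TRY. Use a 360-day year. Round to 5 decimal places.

T = 150/360 years.
CNY accumulates by 1 + 0.0654×150/360 = 1.027250.
TRY accumulates by 1 + 0.0356×150/360 = 1.0148333.
Forward (CNY per TRY) = 0.18623 × 1.027250 / 1.0148333 = 0.1885086.

0.18851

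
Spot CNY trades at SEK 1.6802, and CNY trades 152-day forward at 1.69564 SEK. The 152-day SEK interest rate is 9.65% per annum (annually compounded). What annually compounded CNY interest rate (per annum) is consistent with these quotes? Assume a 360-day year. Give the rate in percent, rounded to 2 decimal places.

T = 152/360 years.
F/S = 1.69564/1.6802 = 1.0091894 = (growth of SEK) / (growth of CNY).
The SEK side grows by (1 + 0.0965)^(152/360) = 1.0396629.
Hence g_CNY = 1.030196.
r = 1.030196^(360/152) − 1 = 0.073000 → 7.30%.

7.30%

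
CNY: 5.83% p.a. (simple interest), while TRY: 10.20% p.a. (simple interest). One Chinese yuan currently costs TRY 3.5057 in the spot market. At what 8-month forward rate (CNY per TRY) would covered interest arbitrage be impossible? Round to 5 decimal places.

T = 8/12 years.
TRY accumulates by 1 + 0.1020×8/12 = 1.068000.
CNY growth factor: 1 + 0.0583×8/12 = 1.0388667.
CIP: F = S · (grow TRY)/(grow CNY) = 3.5057 × 1.068000/1.0388667 = 3.604012 TRY per CNY.
Invert for CNY per TRY: 1 / 3.604012 = 0.27747.

0.27747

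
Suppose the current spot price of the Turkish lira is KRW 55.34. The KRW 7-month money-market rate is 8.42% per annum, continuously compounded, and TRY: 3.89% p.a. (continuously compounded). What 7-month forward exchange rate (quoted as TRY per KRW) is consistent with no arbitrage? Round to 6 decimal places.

0.017599

T = 7/12 years.
KRW growth factor: e^(0.0842×7/12) = 1.0503429.
TRY accumulates by e^(0.0389×7/12) = 1.0229511.
Forward (KRW per TRY) = 55.34 × 1.0503429 / 1.0229511 = 56.82185.
Quoted the other way: 1/56.82185 = 0.017599 TRY per KRW.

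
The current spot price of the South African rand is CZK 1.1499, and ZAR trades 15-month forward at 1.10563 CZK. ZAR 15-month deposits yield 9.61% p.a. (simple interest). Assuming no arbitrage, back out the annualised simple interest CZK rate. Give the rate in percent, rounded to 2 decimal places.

6.16%

T = 15/12 years.
F/S = 1.10563/1.1499 = 0.9615010 = (growth of CZK) / (growth of ZAR).
The ZAR side grows by 1 + 0.0961×15/12 = 1.120125.
Hence g_CZK = 1.0770013.
(1.0770013 − 1)/T = 0.061601, i.e. 6.16%.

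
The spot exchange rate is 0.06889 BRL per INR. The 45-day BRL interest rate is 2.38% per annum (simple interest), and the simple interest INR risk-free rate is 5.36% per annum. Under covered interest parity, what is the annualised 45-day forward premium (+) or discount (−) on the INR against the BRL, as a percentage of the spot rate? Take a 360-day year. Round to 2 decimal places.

-2.96%

T = 45/360 years.
CIP forward (BRL per INR) = 0.06889 × 1.002975/1.006700 = 0.06863509.
Annualised premium = (F − S)/S × (1/T) = (0.06863509 − 0.06889)/0.06889 ÷ (45/360) = -2.96%.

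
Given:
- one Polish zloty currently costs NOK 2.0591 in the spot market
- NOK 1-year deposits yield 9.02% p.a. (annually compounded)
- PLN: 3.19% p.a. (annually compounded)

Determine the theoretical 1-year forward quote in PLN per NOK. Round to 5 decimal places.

T = 1 year.
NOK accumulates by (1 + 0.0902)^1 = 1.090200.
PLN accumulates by (1 + 0.0319)^1 = 1.031900.
Forward (NOK per PLN) = 2.0591 × 1.090200 / 1.031900 = 2.175434.
Invert for PLN per NOK: 1 / 2.175434 = 0.45968.

0.45968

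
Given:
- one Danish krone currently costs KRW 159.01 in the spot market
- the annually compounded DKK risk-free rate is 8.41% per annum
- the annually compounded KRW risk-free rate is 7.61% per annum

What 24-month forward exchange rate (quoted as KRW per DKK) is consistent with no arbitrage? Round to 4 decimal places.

T = 2 years.
Growth of 1 KRW over T: (1 + 0.0761)^2 = 1.15799121.
DKK accumulates by (1 + 0.0841)^2 = 1.17527281.
Forward (KRW per DKK) = 159.01 × 1.15799121 / 1.17527281 = 156.671864.

156.6719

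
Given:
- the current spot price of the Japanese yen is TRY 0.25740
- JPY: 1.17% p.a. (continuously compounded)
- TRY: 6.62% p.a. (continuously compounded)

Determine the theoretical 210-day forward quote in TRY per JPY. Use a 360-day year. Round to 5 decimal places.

0.26571

T = 210/360 years.
TRY accumulates by e^(0.0662×210/360) = 1.039372.
Growth of 1 JPY over T: e^(0.0117×210/360) = 1.0068483.
Forward (TRY per JPY) = 0.2574 × 1.039372 / 1.0068483 = 0.2657147.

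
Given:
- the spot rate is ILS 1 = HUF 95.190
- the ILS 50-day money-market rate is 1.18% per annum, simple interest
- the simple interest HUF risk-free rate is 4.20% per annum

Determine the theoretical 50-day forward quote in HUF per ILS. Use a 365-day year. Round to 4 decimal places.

95.5832

T = 50/365 years.
HUF accumulates by 1 + 0.0420×50/365 = 1.00575342.
ILS growth factor: 1 + 0.0118×50/365 = 1.00161644.
CIP: F = S · (grow HUF)/(grow ILS) = 95.19 × 1.00575342/1.00161644 = 95.583164 HUF per ILS.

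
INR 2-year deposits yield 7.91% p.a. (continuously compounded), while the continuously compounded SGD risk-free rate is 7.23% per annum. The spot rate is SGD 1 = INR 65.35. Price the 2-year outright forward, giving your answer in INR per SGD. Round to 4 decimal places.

T = 2 years.
Growth of 1 INR over T: e^(0.0791×2) = 1.17140045.
SGD accumulates by e^(0.0723×2) = 1.15557725.
So F = 65.35 × 1.17140045 / 1.15557725 = 66.244831 (INR/SGD).

66.2448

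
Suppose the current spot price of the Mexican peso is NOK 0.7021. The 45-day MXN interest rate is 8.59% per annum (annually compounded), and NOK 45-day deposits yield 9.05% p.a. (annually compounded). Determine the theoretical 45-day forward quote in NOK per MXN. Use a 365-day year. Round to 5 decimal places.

T = 45/365 years.
Growth of 1 NOK over T: (1 + 0.0905)^(45/365) = 1.0107384.
MXN growth factor: (1 + 0.0859)^(45/365) = 1.0102118.
So F = 0.7021 × 1.0107384 / 1.0102118 = 0.7024660 (NOK/MXN).

0.70247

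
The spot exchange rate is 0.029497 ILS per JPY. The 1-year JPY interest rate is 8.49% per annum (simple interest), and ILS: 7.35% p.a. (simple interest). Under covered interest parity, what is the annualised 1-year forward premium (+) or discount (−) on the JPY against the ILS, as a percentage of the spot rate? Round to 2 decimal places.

T = 1 year.
F = S · g_ILS/g_JPY = 0.029497 × 1.073500/1.084900 = 0.029187049.
Annualised premium = (F − S)/S × (1/T) = (0.029187049 − 0.029497)/0.029497 ÷ 1 = -1.05%.

-1.05%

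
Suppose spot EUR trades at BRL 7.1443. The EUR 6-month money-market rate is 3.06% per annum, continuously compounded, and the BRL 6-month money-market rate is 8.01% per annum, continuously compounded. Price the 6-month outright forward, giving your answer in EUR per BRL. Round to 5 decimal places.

T = 6/12 years.
BRL accumulates by e^(0.0801×6/12) = 1.0408628.
EUR accumulates by e^(0.0306×6/12) = 1.0154176.
CIP: F = S · (grow BRL)/(grow EUR) = 7.1443 × 1.0408628/1.0154176 = 7.323328 BRL per EUR.
Invert for EUR per BRL: 1 / 7.323328 = 0.13655.

0.13655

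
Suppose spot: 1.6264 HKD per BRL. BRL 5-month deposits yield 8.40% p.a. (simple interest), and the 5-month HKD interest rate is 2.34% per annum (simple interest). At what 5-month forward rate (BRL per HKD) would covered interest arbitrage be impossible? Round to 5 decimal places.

0.63023

T = 5/12 years.
Growth of 1 HKD over T: 1 + 0.0234×5/12 = 1.009750.
Growth of 1 BRL over T: 1 + 0.0840×5/12 = 1.035000.
So F = 1.6264 × 1.009750 / 1.035000 = 1.586722 (HKD/BRL).
Quoted the other way: 1/1.586722 = 0.63023 BRL per HKD.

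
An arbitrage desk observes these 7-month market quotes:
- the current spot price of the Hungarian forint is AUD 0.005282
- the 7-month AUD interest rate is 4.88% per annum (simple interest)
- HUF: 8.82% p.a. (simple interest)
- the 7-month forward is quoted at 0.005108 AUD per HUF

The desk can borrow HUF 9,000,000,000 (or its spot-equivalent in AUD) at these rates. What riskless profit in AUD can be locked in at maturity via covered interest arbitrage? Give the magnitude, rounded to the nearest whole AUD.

AUD 553,989

T = 7/12 years.
Keep in HUF, deliver into the forward: 9,000,000,000·1.051450·0.005108 = AUD 48,337,259.40.
Swap to AUD now, deposit: 9,000,000,000·0.005282·1.0284666667 = AUD 48,891,248.40.
The quoted forward undervalues HUF, so borrow HUF, convert to AUD at spot, deposit the AUD at 4.88%, and buy HUF forward at 0.005108 to cover the loan.
Profit = 48,891,248.40 − 48,337,259.40 = AUD 553,989.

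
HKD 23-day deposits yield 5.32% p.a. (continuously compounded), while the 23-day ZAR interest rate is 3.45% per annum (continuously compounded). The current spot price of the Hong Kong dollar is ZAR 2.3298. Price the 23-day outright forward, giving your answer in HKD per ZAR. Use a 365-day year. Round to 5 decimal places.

T = 23/365 years.
ZAR accumulates by e^(0.0345×23/365) = 1.0021763.
Growth of 1 HKD over T: e^(0.0532×23/365) = 1.003358.
Forward (ZAR per HKD) = 2.3298 × 1.0021763 / 1.003358 = 2.327056.
Invert for HKD per ZAR: 1 / 2.327056 = 0.42973.

0.42973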